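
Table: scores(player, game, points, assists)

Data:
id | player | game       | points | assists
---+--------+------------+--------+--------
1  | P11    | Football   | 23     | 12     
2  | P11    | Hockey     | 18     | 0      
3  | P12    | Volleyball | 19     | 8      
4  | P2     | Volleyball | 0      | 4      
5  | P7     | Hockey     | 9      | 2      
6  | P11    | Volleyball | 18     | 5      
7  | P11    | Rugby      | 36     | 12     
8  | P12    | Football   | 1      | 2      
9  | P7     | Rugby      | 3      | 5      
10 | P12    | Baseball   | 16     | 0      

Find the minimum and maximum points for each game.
SELECT game, MIN(points), MAX(points)
FROM scores
GROUP BY game

Result:
  Baseball: min=16, max=16
  Football: min=1, max=23
  Hockey: min=9, max=18
  Rugby: min=3, max=36
  Volleyball: min=0, max=19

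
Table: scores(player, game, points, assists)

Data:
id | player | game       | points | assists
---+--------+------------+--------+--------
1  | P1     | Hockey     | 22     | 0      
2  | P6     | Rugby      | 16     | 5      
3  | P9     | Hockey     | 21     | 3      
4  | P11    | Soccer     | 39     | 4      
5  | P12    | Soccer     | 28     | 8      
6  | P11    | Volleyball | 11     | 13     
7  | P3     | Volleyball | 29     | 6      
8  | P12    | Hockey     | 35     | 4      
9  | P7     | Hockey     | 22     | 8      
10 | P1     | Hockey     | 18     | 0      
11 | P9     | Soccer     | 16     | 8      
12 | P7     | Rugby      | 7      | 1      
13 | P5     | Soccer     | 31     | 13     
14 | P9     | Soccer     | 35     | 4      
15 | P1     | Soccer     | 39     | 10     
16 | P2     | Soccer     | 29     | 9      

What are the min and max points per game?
SELECT game, MIN(points), MAX(points)
FROM scores
GROUP BY game

Result:
  Hockey: min=18, max=35
  Rugby: min=7, max=16
  Soccer: min=16, max=39
  Volleyball: min=11, max=29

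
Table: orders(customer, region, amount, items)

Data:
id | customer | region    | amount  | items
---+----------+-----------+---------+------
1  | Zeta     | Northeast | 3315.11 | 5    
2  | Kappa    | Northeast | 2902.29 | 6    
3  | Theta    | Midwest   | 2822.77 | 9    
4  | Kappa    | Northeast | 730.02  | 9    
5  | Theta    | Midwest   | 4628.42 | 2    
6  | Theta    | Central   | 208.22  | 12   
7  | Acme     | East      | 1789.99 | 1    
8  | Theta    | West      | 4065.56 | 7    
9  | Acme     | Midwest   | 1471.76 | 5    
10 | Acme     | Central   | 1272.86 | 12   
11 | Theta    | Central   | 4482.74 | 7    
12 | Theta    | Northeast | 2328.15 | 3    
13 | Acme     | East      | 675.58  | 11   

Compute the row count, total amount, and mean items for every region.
SELECT region,
       COUNT(*) as cnt,
       SUM(amount) as total_amount,
       AVG(items) as avg_items
FROM orders
GROUP BY region

Result:
  Central: 3 records, 5963.82 total amount, 10.33 avg items
  East: 2 records, 2465.57 total amount, 6.00 avg items
  Midwest: 3 records, 8922.95 total amount, 5.33 avg items
  Northeast: 4 records, 9275.57 total amount, 5.75 avg items
  West: 1 records, 4065.56 total amount, 7.00 avg items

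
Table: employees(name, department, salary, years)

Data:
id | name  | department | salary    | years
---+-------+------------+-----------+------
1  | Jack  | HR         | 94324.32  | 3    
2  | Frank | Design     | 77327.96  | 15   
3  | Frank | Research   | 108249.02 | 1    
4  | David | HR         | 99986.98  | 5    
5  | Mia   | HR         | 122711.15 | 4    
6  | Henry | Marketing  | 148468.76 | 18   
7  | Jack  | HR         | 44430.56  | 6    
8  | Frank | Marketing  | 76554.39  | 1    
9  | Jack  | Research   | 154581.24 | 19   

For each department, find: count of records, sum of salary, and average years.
SELECT department,
       COUNT(*) as cnt,
       SUM(salary) as total_salary,
       AVG(years) as avg_years
FROM employees
GROUP BY department

Result:
  Design: 1 records, 77327.96 total salary, 15.00 avg years
  HR: 4 records, 361453.01 total salary, 4.50 avg years
  Marketing: 2 records, 225023.15 total salary, 9.50 avg years
  Research: 2 records, 262830.26 total salary, 10.00 avg years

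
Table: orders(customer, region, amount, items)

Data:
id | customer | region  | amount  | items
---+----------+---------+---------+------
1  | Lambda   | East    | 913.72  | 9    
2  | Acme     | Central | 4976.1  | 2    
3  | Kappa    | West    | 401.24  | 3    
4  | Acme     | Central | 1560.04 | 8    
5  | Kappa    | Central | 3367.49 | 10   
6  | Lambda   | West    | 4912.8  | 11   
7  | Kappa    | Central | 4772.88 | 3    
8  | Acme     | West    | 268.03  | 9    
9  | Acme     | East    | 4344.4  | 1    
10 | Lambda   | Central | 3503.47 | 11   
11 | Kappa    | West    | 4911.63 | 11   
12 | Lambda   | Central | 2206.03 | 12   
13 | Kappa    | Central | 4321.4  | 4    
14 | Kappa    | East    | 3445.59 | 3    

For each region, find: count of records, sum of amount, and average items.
SELECT region,
       COUNT(*) as cnt,
       SUM(amount) as total_amount,
       AVG(items) as avg_items
FROM orders
GROUP BY region

Result:
  Central: 7 records, 24707.41 total amount, 7.14 avg items
  East: 3 records, 8703.71 total amount, 4.33 avg items
  West: 4 records, 10493.70 total amount, 8.50 avg items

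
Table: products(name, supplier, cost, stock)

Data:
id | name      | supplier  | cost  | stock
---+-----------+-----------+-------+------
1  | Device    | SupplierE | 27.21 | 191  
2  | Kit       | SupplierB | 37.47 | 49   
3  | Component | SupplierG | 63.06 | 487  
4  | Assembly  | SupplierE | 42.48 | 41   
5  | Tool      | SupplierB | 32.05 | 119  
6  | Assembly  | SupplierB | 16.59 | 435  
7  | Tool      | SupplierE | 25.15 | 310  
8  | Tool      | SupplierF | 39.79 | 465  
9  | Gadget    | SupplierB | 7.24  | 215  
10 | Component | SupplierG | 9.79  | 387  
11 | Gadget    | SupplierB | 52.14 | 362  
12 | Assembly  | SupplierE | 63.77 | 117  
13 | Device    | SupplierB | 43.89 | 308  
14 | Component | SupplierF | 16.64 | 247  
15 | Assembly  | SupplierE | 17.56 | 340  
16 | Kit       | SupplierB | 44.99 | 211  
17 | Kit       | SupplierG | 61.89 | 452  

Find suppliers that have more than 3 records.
SELECT supplier, COUNT(*) as cnt
FROM products
GROUP BY supplier
HAVING COUNT(*) > 3

Result:
  SupplierB: 7
  SupplierE: 5

Note: HAVING filters groups after aggregation, WHERE filters rows before.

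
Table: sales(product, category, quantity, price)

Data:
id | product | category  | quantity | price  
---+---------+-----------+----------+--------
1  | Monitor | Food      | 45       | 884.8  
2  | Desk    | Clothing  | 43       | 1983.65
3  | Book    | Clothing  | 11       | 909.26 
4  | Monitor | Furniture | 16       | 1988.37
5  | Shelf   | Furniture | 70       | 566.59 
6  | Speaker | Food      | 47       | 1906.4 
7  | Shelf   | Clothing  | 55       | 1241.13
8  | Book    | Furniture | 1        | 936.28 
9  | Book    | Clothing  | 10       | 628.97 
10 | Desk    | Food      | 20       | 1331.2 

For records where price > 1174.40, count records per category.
SELECT category, COUNT(*)
FROM sales
WHERE price > 1174.40
GROUP BY category

Note: WHERE filters rows before grouping.

Result:
  Clothing: 2
  Food: 2
  Furniture: 1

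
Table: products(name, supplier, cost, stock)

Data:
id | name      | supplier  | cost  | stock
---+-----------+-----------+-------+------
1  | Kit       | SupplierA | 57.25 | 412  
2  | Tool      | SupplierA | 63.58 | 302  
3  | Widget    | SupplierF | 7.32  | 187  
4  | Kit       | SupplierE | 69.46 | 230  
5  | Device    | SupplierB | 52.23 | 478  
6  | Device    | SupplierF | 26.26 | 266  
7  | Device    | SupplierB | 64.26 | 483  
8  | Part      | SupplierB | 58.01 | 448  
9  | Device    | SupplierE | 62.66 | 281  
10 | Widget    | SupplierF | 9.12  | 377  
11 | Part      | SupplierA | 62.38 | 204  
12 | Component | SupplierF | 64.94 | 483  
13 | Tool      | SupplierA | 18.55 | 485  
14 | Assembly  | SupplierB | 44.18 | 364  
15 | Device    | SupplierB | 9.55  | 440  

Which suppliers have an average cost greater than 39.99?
SELECT supplier, AVG(cost)
FROM products
GROUP BY supplier
HAVING AVG(cost) > 39.99

Result:
  SupplierA: avg=50.44
  SupplierB: avg=45.65
  SupplierE: avg=66.06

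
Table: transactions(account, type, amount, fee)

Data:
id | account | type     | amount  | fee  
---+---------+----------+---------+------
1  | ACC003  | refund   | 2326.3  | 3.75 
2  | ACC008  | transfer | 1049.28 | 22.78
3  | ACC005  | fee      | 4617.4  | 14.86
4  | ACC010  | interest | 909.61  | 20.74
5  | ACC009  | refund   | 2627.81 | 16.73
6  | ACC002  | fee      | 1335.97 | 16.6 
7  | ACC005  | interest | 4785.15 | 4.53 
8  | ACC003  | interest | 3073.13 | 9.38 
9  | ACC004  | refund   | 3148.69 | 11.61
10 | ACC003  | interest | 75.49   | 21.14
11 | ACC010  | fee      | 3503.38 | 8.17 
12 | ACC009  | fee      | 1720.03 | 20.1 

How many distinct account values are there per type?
SELECT type, COUNT(DISTINCT account)
FROM transactions
GROUP BY type

Result:
  fee: 4 distinct
  interest: 3 distinct
  refund: 3 distinct
  transfer: 1 distinct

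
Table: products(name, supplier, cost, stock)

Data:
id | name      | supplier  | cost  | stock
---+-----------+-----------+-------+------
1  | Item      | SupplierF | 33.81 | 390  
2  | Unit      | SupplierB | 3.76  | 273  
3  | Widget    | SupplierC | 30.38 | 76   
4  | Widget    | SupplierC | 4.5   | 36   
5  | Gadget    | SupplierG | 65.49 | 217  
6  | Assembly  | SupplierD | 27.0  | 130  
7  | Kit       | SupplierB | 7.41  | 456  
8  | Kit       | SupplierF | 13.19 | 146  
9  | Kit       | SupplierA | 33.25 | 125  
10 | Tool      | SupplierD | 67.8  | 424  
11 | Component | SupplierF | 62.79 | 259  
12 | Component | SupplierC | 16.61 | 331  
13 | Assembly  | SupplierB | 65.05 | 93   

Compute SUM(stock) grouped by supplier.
SELECT supplier, SUM(stock) as result
FROM products
GROUP BY supplier

Result:
  SupplierA: 125
  SupplierB: 822
  SupplierC: 443
  SupplierD: 554
  SupplierF: 795
  SupplierG: 217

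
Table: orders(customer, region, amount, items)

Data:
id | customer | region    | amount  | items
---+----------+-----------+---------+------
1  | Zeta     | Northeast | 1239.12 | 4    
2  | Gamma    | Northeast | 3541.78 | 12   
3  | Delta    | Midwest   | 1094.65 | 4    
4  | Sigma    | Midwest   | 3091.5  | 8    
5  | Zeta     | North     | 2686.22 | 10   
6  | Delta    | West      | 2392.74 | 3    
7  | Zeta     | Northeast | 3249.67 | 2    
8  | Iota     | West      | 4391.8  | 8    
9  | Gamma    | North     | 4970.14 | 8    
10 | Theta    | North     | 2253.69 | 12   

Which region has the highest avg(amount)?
SELECT region, AVG(amount) as val
FROM orders
GROUP BY region
ORDER BY val DESC
LIMIT 1

Result: West with avg(amount) = 3392.27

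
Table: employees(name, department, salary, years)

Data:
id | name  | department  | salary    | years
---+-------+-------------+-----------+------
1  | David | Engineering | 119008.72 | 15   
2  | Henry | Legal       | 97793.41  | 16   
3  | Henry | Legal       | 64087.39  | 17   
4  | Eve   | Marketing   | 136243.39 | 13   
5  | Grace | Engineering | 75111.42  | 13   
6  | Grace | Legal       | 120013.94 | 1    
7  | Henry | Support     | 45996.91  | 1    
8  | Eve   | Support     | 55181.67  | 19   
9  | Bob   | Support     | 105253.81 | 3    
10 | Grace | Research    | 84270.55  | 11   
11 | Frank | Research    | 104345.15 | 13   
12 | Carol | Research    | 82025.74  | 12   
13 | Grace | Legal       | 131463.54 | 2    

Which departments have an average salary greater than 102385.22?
SELECT department, AVG(salary)
FROM employees
GROUP BY department
HAVING AVG(salary) > 102385.22

Result:
  Legal: avg=103339.57
  Marketing: avg=136243.39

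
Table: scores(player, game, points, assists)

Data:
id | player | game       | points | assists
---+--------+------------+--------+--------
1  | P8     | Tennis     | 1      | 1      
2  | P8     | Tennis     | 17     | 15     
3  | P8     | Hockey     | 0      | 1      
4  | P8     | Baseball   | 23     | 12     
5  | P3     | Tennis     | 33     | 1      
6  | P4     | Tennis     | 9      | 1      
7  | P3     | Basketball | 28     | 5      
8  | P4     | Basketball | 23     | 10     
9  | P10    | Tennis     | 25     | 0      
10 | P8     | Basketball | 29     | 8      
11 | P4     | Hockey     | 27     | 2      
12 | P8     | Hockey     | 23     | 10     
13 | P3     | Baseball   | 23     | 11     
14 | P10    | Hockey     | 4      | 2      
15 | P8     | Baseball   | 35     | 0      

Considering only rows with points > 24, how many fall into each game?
SELECT game, COUNT(*)
FROM scores
WHERE points > 24
GROUP BY game

Note: WHERE filters rows before grouping.

Result:
  Baseball: 1
  Basketball: 2
  Hockey: 1
  Tennis: 2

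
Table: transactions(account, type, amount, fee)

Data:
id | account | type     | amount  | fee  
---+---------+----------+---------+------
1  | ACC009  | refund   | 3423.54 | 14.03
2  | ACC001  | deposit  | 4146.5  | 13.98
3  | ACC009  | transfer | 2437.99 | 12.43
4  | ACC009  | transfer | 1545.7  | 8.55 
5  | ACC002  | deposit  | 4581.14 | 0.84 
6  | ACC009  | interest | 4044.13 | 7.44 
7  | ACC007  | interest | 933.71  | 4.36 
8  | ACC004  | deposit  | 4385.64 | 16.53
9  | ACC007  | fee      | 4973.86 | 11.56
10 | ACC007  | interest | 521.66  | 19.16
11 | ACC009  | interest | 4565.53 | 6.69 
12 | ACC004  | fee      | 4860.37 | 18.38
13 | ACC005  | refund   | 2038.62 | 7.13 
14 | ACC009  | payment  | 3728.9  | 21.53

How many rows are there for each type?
SELECT type, COUNT(*) as count
FROM transactions
GROUP BY type

Result:
  deposit: 3
  fee: 2
  interest: 4
  payment: 1
  refund: 2
  transfer: 2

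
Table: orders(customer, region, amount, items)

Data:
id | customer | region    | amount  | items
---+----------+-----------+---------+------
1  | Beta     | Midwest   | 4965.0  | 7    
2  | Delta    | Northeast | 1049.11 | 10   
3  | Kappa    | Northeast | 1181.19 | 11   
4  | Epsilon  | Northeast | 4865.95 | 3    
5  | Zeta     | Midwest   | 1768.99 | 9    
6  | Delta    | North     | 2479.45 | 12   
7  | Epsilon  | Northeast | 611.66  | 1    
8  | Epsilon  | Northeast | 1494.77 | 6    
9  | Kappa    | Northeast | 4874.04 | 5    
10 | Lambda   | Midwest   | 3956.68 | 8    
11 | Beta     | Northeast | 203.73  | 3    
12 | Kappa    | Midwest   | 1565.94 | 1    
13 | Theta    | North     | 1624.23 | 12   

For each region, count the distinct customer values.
SELECT region, COUNT(DISTINCT customer)
FROM orders
GROUP BY region

Result:
  Midwest: 4 distinct
  North: 2 distinct
  Northeast: 4 distinct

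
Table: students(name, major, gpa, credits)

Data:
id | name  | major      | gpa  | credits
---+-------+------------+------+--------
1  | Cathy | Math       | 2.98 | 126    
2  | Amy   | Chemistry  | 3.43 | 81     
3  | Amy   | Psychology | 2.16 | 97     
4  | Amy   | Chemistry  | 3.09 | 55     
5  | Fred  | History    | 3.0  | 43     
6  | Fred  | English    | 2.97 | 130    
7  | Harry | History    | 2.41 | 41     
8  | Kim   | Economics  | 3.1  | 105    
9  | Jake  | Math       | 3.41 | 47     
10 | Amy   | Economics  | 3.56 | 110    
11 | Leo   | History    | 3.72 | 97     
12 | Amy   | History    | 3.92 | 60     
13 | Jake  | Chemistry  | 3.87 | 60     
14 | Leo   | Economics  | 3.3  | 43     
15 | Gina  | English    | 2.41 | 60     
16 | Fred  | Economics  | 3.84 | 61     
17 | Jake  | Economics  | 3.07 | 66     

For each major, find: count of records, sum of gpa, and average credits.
SELECT major,
       COUNT(*) as cnt,
       SUM(gpa) as total_gpa,
       AVG(credits) as avg_credits
FROM students
GROUP BY major

Result:
  Chemistry: 3 records, 10.39 total gpa, 65.33 avg credits
  Economics: 5 records, 16.87 total gpa, 77.00 avg credits
  English: 2 records, 5.38 total gpa, 95.00 avg credits
  History: 4 records, 13.05 total gpa, 60.25 avg credits
  Math: 2 records, 6.39 total gpa, 86.50 avg credits
  Psychology: 1 records, 2.16 total gpa, 97.00 avg credits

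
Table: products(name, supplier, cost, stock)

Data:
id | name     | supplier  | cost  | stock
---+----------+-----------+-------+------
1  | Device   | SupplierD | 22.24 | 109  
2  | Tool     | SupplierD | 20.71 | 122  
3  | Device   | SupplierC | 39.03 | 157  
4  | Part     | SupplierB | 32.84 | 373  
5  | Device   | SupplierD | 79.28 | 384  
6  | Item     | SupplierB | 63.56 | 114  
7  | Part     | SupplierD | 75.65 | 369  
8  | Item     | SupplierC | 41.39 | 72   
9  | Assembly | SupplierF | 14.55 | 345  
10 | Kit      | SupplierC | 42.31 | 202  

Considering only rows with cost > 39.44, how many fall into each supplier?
SELECT supplier, COUNT(*)
FROM products
WHERE cost > 39.44
GROUP BY supplier

Note: WHERE filters rows before grouping.

Result:
  SupplierB: 1
  SupplierC: 2
  SupplierD: 2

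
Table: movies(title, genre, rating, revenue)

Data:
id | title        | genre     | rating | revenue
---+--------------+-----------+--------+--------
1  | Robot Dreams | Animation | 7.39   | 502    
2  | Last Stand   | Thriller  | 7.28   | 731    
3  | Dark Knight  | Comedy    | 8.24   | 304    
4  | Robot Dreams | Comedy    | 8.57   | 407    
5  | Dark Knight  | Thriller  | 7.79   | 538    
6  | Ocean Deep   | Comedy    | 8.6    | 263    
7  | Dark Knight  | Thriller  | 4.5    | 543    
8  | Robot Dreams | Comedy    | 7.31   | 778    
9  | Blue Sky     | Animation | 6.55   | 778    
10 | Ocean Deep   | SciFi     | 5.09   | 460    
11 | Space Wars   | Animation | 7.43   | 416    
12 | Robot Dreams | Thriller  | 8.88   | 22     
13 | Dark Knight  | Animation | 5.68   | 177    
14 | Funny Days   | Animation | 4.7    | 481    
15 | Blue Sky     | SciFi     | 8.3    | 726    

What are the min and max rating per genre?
SELECT genre, MIN(rating), MAX(rating)
FROM movies
GROUP BY genre

Result:
  Animation: min=4.70, max=7.43
  Comedy: min=7.31, max=8.60
  SciFi: min=5.09, max=8.30
  Thriller: min=4.50, max=8.88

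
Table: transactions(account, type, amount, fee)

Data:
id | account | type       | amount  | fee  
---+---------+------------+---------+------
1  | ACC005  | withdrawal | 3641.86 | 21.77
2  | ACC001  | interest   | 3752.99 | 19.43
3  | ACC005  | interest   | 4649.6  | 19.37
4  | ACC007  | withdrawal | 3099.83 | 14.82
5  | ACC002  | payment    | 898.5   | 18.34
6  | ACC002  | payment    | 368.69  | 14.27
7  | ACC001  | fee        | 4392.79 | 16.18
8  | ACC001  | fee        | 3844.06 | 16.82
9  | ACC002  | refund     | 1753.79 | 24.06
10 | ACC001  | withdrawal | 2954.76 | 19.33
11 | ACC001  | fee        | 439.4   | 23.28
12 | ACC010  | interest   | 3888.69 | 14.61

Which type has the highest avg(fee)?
SELECT type, AVG(fee) as val
FROM transactions
GROUP BY type
ORDER BY val DESC
LIMIT 1

Result: refund with avg(fee) = 24.06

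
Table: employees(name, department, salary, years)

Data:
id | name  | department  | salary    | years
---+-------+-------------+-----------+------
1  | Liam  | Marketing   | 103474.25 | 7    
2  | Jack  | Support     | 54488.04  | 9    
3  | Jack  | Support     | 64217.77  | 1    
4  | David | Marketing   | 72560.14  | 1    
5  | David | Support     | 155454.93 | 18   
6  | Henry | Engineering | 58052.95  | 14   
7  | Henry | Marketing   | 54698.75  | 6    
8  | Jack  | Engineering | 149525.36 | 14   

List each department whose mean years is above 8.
SELECT department, AVG(years)
FROM employees
GROUP BY department
HAVING AVG(years) > 8

Result:
  Engineering: avg=14.00
  Support: avg=9.33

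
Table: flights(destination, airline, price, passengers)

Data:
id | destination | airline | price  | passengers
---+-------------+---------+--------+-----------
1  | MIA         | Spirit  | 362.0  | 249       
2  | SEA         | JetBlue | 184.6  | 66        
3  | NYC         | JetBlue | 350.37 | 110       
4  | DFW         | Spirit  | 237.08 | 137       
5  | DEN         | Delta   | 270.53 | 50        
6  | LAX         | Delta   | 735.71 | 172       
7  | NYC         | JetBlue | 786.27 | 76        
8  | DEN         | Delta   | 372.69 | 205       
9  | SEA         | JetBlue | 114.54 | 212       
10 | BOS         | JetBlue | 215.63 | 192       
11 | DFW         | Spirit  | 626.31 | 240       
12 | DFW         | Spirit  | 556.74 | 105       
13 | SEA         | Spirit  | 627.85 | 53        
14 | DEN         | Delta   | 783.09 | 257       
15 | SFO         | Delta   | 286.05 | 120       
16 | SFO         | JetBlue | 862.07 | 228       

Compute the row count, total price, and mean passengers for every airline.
SELECT airline,
       COUNT(*) as cnt,
       SUM(price) as total_price,
       AVG(passengers) as avg_passengers
FROM flights
GROUP BY airline

Result:
  Delta: 5 records, 2448.07 total price, 160.80 avg passengers
  JetBlue: 6 records, 2513.48 total price, 147.33 avg passengers
  Spirit: 5 records, 2409.98 total price, 156.80 avg passengers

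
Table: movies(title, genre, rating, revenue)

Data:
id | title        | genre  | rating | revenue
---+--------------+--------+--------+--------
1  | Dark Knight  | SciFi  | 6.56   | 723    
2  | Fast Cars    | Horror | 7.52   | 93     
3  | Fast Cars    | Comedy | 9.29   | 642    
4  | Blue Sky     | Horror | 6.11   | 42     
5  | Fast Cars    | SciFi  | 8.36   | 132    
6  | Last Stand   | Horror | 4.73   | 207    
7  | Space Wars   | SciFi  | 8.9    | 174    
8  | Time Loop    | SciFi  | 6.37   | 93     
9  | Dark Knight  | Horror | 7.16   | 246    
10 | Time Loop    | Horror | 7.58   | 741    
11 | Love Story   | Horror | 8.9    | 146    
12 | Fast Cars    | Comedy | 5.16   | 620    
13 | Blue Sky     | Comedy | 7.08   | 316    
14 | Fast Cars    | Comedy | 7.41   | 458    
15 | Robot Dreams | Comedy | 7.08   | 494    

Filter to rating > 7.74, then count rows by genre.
SELECT genre, COUNT(*)
FROM movies
WHERE rating > 7.74
GROUP BY genre

Note: WHERE filters rows before grouping.

Result:
  Comedy: 1
  Horror: 1
  SciFi: 2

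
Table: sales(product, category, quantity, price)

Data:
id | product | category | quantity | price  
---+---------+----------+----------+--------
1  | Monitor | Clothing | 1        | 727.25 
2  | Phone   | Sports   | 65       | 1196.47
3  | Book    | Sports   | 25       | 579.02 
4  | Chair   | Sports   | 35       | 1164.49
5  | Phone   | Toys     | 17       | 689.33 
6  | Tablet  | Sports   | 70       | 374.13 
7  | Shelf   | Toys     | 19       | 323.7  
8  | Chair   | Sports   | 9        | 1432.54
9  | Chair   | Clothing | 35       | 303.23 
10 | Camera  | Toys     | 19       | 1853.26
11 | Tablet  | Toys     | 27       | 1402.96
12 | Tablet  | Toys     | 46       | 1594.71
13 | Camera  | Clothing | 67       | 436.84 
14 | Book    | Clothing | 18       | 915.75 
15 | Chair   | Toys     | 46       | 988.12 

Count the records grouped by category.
SELECT category, COUNT(*) as count
FROM sales
GROUP BY category

Result:
  Clothing: 4
  Sports: 5
  Toys: 6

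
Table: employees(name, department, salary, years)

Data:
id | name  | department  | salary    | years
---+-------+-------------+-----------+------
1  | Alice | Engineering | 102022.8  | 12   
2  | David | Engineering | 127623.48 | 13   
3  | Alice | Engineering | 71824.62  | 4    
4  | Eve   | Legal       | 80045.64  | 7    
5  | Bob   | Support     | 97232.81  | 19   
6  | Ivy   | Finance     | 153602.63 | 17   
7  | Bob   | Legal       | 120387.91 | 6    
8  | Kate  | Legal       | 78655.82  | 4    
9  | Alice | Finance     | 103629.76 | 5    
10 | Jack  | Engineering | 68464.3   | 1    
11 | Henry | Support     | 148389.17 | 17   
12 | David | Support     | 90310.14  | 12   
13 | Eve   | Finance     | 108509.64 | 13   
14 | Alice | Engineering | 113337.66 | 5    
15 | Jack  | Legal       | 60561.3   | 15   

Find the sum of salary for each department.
SELECT department, SUM(salary) as result
FROM employees
GROUP BY department

Result:
  Engineering: 483272.86
  Finance: 365742.03
  Legal: 339650.67
  Support: 335932.12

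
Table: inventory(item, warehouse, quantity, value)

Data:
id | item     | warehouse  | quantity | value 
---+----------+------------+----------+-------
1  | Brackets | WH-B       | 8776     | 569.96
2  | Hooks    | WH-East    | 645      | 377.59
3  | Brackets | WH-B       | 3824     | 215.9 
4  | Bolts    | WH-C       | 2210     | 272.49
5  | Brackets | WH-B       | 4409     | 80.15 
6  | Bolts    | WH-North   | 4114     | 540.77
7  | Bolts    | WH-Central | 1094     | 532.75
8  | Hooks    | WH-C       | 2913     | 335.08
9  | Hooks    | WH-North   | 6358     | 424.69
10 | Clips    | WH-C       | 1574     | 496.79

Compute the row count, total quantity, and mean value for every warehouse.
SELECT warehouse,
       COUNT(*) as cnt,
       SUM(quantity) as total_quantity,
       AVG(value) as avg_value
FROM inventory
GROUP BY warehouse

Result:
  WH-B: 3 records, 17009 total quantity, 288.67 avg value
  WH-C: 3 records, 6697 total quantity, 368.12 avg value
  WH-Central: 1 records, 1094 total quantity, 532.75 avg value
  WH-East: 1 records, 645 total quantity, 377.59 avg value
  WH-North: 2 records, 10472 total quantity, 482.73 avg value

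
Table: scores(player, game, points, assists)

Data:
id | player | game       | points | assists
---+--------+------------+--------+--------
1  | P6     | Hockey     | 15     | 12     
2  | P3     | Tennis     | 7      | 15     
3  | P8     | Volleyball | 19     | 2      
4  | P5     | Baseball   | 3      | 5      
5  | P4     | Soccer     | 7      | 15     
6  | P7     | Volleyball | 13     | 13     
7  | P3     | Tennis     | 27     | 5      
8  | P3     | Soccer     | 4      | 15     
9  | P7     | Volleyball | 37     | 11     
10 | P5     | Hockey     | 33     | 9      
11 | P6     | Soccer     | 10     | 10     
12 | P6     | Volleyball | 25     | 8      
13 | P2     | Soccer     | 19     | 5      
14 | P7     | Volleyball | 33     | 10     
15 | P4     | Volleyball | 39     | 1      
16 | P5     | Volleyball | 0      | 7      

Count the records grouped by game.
SELECT game, COUNT(*) as count
FROM scores
GROUP BY game

Result:
  Baseball: 1
  Hockey: 2
  Soccer: 4
  Tennis: 2
  Volleyball: 7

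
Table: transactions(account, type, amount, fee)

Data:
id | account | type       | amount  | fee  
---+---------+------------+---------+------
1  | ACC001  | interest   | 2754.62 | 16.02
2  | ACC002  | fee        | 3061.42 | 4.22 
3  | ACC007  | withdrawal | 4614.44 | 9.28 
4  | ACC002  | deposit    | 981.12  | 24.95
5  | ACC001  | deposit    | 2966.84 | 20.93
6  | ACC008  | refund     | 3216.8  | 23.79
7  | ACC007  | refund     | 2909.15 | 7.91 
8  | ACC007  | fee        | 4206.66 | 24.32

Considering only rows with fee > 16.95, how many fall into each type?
SELECT type, COUNT(*)
FROM transactions
WHERE fee > 16.95
GROUP BY type

Note: WHERE filters rows before grouping.

Result:
  deposit: 2
  fee: 1
  refund: 1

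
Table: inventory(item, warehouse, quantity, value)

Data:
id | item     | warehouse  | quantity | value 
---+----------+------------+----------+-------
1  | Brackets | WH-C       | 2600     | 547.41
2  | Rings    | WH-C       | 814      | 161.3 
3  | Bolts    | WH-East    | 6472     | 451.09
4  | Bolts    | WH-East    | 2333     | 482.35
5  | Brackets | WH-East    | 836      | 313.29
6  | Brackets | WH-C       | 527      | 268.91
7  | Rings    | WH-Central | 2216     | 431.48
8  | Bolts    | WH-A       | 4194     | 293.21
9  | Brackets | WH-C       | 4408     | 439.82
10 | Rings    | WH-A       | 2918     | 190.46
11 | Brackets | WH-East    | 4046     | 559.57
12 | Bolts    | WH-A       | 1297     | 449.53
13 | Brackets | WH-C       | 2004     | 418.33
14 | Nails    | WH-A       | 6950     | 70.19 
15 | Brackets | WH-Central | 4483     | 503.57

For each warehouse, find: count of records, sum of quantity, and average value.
SELECT warehouse,
       COUNT(*) as cnt,
       SUM(quantity) as total_quantity,
       AVG(value) as avg_value
FROM inventory
GROUP BY warehouse

Result:
  WH-A: 4 records, 15359 total quantity, 250.85 avg value
  WH-C: 5 records, 10353 total quantity, 367.15 avg value
  WH-Central: 2 records, 6699 total quantity, 467.53 avg value
  WH-East: 4 records, 13687 total quantity, 451.58 avg value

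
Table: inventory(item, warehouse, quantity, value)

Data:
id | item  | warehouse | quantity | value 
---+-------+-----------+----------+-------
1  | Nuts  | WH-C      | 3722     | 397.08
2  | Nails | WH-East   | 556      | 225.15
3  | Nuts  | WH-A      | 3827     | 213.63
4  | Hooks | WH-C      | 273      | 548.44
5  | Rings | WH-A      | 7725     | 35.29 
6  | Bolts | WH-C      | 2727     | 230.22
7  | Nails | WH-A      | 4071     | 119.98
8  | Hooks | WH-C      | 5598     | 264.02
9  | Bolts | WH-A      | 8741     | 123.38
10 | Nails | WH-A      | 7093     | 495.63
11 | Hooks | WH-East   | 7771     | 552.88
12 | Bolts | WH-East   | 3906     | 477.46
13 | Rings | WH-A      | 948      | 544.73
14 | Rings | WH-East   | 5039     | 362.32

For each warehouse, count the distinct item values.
SELECT warehouse, COUNT(DISTINCT item)
FROM inventory
GROUP BY warehouse

Result:
  WH-A: 4 distinct
  WH-C: 3 distinct
  WH-East: 4 distinct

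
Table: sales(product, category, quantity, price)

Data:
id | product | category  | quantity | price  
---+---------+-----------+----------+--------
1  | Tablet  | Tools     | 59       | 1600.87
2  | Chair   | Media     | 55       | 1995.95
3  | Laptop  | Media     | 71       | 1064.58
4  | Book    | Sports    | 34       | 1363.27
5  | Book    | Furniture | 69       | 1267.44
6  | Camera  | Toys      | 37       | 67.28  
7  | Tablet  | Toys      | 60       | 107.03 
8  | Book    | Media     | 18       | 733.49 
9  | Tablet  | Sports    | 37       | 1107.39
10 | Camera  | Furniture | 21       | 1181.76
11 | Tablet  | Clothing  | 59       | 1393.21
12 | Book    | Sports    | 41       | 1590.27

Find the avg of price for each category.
SELECT category, AVG(price) as result
FROM sales
GROUP BY category

Result:
  Clothing: 1393.21
  Furniture: 1224.60
  Media: 1264.67
  Sports: 1353.64
  Tools: 1600.87
  Toys: 87.16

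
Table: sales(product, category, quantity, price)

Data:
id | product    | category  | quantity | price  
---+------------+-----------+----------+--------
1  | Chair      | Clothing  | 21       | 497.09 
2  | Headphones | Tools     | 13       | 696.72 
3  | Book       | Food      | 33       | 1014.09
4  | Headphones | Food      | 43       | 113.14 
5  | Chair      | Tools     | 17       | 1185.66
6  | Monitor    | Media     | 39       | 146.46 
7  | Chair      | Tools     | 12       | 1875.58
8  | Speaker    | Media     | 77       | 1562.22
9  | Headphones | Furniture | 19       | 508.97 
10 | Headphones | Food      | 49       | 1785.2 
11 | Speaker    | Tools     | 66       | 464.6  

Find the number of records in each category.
SELECT category, COUNT(*) as count
FROM sales
GROUP BY category

Result:
  Clothing: 1
  Food: 3
  Furniture: 1
  Media: 2
  Tools: 4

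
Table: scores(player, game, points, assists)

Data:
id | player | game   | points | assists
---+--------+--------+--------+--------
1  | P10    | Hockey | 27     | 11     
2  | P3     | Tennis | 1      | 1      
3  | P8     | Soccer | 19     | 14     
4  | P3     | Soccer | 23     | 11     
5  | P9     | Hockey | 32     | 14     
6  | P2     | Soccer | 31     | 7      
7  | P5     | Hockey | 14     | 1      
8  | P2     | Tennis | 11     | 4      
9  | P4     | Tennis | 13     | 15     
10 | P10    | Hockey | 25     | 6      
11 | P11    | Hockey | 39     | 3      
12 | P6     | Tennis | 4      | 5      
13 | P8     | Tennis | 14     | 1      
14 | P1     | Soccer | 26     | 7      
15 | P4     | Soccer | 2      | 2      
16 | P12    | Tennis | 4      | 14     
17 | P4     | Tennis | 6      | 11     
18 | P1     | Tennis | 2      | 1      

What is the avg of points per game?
SELECT game, AVG(points) as result
FROM scores
GROUP BY game

Result:
  Hockey: 27.40
  Soccer: 20.20
  Tennis: 6.88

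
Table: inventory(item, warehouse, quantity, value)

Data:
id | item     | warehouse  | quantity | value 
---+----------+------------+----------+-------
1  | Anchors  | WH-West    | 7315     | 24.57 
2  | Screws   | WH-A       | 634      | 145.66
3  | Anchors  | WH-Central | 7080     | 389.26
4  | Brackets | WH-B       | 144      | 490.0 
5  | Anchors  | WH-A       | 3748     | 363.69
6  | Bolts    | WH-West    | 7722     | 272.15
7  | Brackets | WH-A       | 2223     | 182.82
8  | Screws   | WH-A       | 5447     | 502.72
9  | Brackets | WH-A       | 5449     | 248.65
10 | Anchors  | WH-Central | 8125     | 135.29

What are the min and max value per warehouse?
SELECT warehouse, MIN(value), MAX(value)
FROM inventory
GROUP BY warehouse

Result:
  WH-A: min=145.66, max=502.72
  WH-B: min=490.00, max=490.00
  WH-Central: min=135.29, max=389.26
  WH-West: min=24.57, max=272.15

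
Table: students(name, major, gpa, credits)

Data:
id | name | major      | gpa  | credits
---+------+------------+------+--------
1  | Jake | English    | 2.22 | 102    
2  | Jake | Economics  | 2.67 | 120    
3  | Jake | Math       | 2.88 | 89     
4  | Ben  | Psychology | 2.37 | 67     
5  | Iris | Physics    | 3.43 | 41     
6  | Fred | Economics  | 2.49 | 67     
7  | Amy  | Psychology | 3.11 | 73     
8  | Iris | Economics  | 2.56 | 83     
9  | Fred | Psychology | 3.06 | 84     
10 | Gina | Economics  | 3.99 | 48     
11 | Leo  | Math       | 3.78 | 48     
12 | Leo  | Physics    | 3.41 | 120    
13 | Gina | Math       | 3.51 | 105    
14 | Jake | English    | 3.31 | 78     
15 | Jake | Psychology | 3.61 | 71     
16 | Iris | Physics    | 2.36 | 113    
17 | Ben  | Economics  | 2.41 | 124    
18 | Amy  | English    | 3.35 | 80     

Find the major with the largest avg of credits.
SELECT major, AVG(credits) as val
FROM students
GROUP BY major
ORDER BY val DESC
LIMIT 1

Result: Physics with avg(credits) = 91.33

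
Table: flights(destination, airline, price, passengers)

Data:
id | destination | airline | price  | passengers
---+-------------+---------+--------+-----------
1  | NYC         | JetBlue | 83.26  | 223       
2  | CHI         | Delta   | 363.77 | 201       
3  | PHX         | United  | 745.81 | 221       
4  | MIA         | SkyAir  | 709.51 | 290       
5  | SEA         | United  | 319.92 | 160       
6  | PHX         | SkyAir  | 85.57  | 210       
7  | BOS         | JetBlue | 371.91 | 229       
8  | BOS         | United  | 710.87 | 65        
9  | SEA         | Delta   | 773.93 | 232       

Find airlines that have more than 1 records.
SELECT airline, COUNT(*) as cnt
FROM flights
GROUP BY airline
HAVING COUNT(*) > 1

Result:
  Delta: 2
  JetBlue: 2
  SkyAir: 2
  United: 3

Note: HAVING filters groups after aggregation, WHERE filters rows before.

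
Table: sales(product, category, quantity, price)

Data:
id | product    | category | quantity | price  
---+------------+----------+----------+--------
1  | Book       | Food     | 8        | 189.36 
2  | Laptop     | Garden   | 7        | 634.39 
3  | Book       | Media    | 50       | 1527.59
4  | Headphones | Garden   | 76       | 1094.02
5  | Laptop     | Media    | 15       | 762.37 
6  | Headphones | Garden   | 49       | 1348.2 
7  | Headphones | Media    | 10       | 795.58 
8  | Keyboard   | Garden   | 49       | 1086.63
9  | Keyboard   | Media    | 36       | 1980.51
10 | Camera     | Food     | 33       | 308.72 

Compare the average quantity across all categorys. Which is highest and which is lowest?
SELECT category, AVG(quantity)
FROM sales
GROUP BY category
ORDER BY AVG(quantity)

All groups:
  Food: 20.50
  Media: 27.75
  Garden: 45.25

Highest: Garden (45.25)
Lowest: Food (20.50)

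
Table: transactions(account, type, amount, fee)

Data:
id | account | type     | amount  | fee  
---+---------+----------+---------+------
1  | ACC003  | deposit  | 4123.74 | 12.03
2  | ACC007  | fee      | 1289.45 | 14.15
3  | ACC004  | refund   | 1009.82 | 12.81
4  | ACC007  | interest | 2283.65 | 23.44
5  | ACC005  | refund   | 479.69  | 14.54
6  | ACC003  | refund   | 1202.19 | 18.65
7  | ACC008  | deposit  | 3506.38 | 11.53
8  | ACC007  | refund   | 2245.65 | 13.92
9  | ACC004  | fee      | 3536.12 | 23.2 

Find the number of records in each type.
SELECT type, COUNT(*) as count
FROM transactions
GROUP BY type

Result:
  deposit: 2
  fee: 2
  interest: 1
  refund: 4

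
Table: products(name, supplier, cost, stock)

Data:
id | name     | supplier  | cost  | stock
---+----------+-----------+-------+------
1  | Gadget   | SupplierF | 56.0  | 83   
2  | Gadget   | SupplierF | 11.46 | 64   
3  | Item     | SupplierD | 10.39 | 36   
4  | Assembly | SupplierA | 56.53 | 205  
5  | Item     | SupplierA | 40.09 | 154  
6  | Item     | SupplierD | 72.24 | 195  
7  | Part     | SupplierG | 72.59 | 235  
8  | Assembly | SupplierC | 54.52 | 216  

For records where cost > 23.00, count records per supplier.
SELECT supplier, COUNT(*)
FROM products
WHERE cost > 23.00
GROUP BY supplier

Note: WHERE filters rows before grouping.

Result:
  SupplierA: 2
  SupplierC: 1
  SupplierD: 1
  SupplierF: 1
  SupplierG: 1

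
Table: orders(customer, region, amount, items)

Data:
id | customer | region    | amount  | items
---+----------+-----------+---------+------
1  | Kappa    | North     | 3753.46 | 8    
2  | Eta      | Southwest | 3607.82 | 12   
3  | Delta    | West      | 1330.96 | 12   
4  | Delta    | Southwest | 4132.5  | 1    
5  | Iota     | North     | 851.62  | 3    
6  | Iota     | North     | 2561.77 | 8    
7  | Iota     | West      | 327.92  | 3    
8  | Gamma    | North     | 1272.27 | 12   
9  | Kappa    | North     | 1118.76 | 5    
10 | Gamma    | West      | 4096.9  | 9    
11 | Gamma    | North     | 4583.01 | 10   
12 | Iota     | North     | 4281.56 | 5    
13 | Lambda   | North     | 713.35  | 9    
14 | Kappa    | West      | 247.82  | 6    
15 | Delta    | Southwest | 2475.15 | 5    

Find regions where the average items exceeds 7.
SELECT region, AVG(items)
FROM orders
GROUP BY region
HAVING AVG(items) > 7

Result:
  North: avg=7.50
  West: avg=7.50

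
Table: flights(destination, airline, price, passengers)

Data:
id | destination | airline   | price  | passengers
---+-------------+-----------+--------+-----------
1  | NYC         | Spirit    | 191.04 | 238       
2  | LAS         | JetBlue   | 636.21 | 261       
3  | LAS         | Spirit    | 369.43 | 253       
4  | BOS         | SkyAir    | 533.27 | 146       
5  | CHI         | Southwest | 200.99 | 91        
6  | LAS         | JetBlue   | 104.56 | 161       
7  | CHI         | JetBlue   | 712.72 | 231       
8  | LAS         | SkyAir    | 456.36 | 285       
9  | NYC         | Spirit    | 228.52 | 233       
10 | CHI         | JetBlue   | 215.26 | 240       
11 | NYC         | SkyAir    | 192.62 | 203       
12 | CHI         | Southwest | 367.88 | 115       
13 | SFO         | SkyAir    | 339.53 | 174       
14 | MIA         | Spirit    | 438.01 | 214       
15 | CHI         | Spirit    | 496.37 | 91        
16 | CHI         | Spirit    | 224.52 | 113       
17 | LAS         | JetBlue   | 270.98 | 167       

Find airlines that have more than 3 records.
SELECT airline, COUNT(*) as cnt
FROM flights
GROUP BY airline
HAVING COUNT(*) > 3

Result:
  JetBlue: 5
  SkyAir: 4
  Spirit: 6

Note: HAVING filters groups after aggregation, WHERE filters rows before.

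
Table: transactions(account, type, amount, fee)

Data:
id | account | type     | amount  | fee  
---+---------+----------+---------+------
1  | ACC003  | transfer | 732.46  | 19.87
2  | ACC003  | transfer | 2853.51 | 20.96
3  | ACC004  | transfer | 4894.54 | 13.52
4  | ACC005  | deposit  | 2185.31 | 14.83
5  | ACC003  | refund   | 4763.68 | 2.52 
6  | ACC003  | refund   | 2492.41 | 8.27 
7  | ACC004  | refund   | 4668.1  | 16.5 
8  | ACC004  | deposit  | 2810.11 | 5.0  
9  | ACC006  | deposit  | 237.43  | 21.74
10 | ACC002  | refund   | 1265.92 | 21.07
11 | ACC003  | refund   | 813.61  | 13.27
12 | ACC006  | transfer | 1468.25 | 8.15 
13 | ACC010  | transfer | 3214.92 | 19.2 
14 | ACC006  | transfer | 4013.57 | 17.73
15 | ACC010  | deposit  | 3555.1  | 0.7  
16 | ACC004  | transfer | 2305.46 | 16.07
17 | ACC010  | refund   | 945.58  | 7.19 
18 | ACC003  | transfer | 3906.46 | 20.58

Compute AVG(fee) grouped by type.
SELECT type, AVG(fee) as result
FROM transactions
GROUP BY type

Result:
  deposit: 10.57
  refund: 11.47
  transfer: 17.01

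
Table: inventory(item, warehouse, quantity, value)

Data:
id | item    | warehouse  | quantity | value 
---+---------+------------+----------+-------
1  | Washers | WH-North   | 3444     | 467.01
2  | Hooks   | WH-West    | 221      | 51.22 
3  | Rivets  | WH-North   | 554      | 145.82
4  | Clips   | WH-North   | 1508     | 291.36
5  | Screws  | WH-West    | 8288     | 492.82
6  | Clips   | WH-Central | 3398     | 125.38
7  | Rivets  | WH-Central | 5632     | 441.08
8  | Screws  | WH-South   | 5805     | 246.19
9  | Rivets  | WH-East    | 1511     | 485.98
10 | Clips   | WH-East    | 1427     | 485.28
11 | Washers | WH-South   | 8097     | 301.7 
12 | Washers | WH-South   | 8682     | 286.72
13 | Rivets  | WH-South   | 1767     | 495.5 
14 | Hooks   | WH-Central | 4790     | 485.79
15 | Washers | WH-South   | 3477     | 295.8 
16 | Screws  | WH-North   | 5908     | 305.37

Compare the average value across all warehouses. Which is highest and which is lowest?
SELECT warehouse, AVG(value)
FROM inventory
GROUP BY warehouse
ORDER BY AVG(value)

All groups:
  WH-West: 272.02
  WH-North: 302.39
  WH-South: 325.18
  WH-Central: 350.75
  WH-East: 485.63

Highest: WH-East (485.63)
Lowest: WH-West (272.02)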